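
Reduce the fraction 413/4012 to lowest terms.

413 = 7 × 59
4012 = 2^2 × 17 × 59
gcd(413, 4012) = 59.
Divide numerator and denominator by 59: 413/4012 = 7/68.

7/68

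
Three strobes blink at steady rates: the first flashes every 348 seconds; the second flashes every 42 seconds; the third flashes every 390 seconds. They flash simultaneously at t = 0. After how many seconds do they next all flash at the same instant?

158340 seconds

They coincide at every common multiple of the periods; the first is the LCM.
348 = 2^2 × 3 × 29
42 = 2 × 3 × 7
390 = 2 × 3 × 5 × 13
LCM(348, 42, 390) = 2^2 × 3 × 5 × 7 × 13 × 29 = 158340.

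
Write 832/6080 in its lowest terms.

13/95

832 = 2^6 × 13
6080 = 2^6 × 5 × 19
gcd(832, 6080) = 2^6 = 64.
Divide numerator and denominator by 64: 832/6080 = 13/95.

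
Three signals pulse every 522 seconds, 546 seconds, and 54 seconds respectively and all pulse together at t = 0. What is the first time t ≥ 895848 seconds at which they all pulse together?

Joint pulses occur at multiples of LCM(522, 546, 54).
522 = 2 × 3^2 × 29
546 = 2 × 3 × 7 × 13
54 = 2 × 3^3
LCM(522, 546, 54) = 2 × 3^3 × 7 × 13 × 29 = 142506.
Smallest multiple of 142506 that is ≥ 895848: ⌈895848/142506⌉ × 142506 = 7 × 142506 = 997542.

997542 seconds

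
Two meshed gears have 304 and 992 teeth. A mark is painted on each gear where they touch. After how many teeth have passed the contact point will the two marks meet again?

18848 teeth

The first simultaneous occurrence is after LCM of the individual periods.
304 = 2^4 × 19
992 = 2^5 × 31
LCM(304, 992) = 2^5 × 19 × 31 = 18848.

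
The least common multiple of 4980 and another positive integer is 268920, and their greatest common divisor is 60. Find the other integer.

gcd × lcm = product of the two integers, so the other integer is (60 × 268920) / 4980 = 3240.

3240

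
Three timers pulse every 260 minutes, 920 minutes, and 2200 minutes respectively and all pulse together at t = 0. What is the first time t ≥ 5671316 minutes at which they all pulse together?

5920200 minutes

Joint pulses occur at multiples of LCM(260, 920, 2200).
260 = 2^2 × 5 × 13
920 = 2^3 × 5 × 23
2200 = 2^3 × 5^2 × 11
LCM(260, 920, 2200) = 2^3 × 5^2 × 11 × 13 × 23 = 657800.
Smallest multiple of 657800 that is ≥ 5671316: ⌈5671316/657800⌉ × 657800 = 9 × 657800 = 5920200.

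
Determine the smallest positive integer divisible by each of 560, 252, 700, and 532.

478800

560 = 2^4 × 5 × 7
252 = 2^2 × 3^2 × 7
700 = 2^2 × 5^2 × 7
532 = 2^2 × 7 × 19
LCM(560, 252, 700, 532) = 2^4 × 3^2 × 5^2 × 7 × 19 = 478800.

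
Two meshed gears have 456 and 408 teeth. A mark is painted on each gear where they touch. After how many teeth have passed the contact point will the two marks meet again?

We need the least common multiple of the intervals.
456 = 2^3 × 3 × 19
408 = 2^3 × 3 × 17
LCM(456, 408) = 2^3 × 3 × 17 × 19 = 7752.

7752 teeth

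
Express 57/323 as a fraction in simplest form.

57 = 3 × 19
323 = 17 × 19
gcd(57, 323) = 19.
Divide numerator and denominator by 19: 57/323 = 3/17.

3/17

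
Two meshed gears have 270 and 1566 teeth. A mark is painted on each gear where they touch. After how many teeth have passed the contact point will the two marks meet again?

7830 teeth

They coincide at every common multiple of the periods; the first is the LCM.
270 = 2 × 3^3 × 5
1566 = 2 × 3^3 × 29
LCM(270, 1566) = 2 × 3^3 × 5 × 29 = 7830.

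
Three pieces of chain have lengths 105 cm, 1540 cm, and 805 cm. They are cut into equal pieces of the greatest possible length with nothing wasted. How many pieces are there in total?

Piece length = gcd(105, 1540, 805).
105 = 3 × 5 × 7
1540 = 2^2 × 5 × 7 × 11
805 = 5 × 7 × 23
gcd(105, 1540, 805) = 5 × 7 = 35.
Total pieces = 105/35 + 1540/35 + 805/35 = 3 + 44 + 23 = 70.

70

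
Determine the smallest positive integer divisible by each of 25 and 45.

25 = 5^2
45 = 3^2 × 5
LCM(25, 45) = 3^2 × 5^2 = 225.

225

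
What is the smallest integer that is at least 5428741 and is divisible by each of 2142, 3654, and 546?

5652738

The integer must be a common multiple of 2142, 3654, and 546, so a multiple of their LCM.
2142 = 2 × 3^2 × 7 × 17
3654 = 2 × 3^2 × 7 × 29
546 = 2 × 3 × 7 × 13
LCM(2142, 3654, 546) = 2 × 3^2 × 7 × 13 × 17 × 29 = 807534.
Smallest multiple of 807534 that is ≥ 5428741: ⌈5428741/807534⌉ × 807534 = 7 × 807534 = 5652738.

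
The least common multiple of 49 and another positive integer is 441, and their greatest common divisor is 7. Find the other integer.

gcd × lcm = product of the two integers, so the other integer is (7 × 441) / 49 = 63.

63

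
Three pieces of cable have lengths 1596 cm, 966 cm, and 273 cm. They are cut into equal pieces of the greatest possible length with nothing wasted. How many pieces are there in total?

Piece length = gcd(1596, 966, 273).
1596 = 2^2 × 3 × 7 × 19
966 = 2 × 3 × 7 × 23
273 = 3 × 7 × 13
gcd(1596, 966, 273) = 3 × 7 = 21.
Total pieces = 1596/21 + 966/21 + 273/21 = 76 + 46 + 13 = 135.

135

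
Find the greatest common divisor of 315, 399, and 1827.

21

315 = 3^2 × 5 × 7
399 = 3 × 7 × 19
1827 = 3^2 × 7 × 29
gcd(315, 399, 1827) = 3 × 7 = 21.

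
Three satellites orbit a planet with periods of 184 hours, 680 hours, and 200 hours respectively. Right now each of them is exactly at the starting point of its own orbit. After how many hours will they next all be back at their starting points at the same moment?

The first simultaneous occurrence is after LCM of the individual periods.
184 = 2^3 × 23
680 = 2^3 × 5 × 17
200 = 2^3 × 5^2
LCM(184, 680, 200) = 2^3 × 5^2 × 17 × 23 = 78200.

78200 hours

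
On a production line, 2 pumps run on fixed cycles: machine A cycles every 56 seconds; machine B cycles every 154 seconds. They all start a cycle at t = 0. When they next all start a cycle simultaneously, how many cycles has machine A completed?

11 cycles

All finish a whole number of cycles simultaneously at t = LCM of the periods.
56 = 2^3 × 7
154 = 2 × 7 × 11
LCM(56, 154) = 2^3 × 7 × 11 = 616.
Cycles for period 56: 616 / 56 = 11.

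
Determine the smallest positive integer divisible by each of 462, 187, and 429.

102102

462 = 2 × 3 × 7 × 11
187 = 11 × 17
429 = 3 × 11 × 13
LCM(462, 187, 429) = 2 × 3 × 7 × 11 × 13 × 17 = 102102.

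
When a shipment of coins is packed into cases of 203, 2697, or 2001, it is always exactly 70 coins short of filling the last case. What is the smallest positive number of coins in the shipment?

Being 70 short of a full case of size k means N ≡ −70 (mod k), i.e. N + 70 is a multiple of each size.
203 = 7 × 29
2697 = 3 × 29 × 31
2001 = 3 × 23 × 29
LCM(203, 2697, 2001) = 3 × 7 × 23 × 29 × 31 = 434217.
Smallest positive N is 434217 − 70 = 434147.

434147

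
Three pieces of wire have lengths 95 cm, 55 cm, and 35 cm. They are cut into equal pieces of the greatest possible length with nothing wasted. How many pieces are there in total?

37

Piece length = gcd(95, 55, 35).
95 = 5 × 19
55 = 5 × 11
35 = 5 × 7
gcd(95, 55, 35) = 5.
Total pieces = 95/5 + 55/5 + 35/5 = 19 + 11 + 7 = 37.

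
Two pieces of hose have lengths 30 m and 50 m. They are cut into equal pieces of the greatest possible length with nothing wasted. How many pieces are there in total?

Piece length = gcd(30, 50).
30 = 2 × 3 × 5
50 = 2 × 5^2
gcd(30, 50) = 2 × 5 = 10.
Total pieces = 30/10 + 50/10 = 3 + 5 = 8.

8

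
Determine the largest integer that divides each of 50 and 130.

50 = 2 × 5^2
130 = 2 × 5 × 13
gcd(50, 130) = 2 × 5 = 10.

10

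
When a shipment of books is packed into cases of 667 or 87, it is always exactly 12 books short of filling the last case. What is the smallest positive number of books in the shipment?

Being 12 short of a full case of size k means N ≡ −12 (mod k), i.e. N + 12 is a multiple of each size.
667 = 23 × 29
87 = 3 × 29
LCM(667, 87) = 3 × 23 × 29 = 2001.
Smallest positive N is 2001 − 12 = 1989.

1989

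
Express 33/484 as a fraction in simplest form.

33 = 3 × 11
484 = 2^2 × 11^2
gcd(33, 484) = 11.
Divide numerator and denominator by 11: 33/484 = 3/44.

3/44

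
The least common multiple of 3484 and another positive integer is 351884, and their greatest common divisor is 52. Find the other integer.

5252

gcd × lcm = product of the two integers, so the other integer is (52 × 351884) / 3484 = 5252.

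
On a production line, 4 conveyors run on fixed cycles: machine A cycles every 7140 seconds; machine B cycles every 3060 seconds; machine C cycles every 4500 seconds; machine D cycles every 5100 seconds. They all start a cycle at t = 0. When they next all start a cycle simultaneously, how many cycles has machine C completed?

119 cycles

All finish a whole number of cycles simultaneously at t = LCM of the periods.
7140 = 2^2 × 3 × 5 × 7 × 17
3060 = 2^2 × 3^2 × 5 × 17
4500 = 2^2 × 3^2 × 5^3
5100 = 2^2 × 3 × 5^2 × 17
LCM(7140, 3060, 4500, 5100) = 2^2 × 3^2 × 5^3 × 7 × 17 = 535500.
Cycles for period 4500: 535500 / 4500 = 119.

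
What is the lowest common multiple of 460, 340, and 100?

39100

460 = 2^2 × 5 × 23
340 = 2^2 × 5 × 17
100 = 2^2 × 5^2
LCM(460, 340, 100) = 2^2 × 5^2 × 17 × 23 = 39100.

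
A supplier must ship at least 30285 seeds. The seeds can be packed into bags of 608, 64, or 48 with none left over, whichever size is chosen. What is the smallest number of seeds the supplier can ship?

32832

The number of seeds must be a common multiple of 608, 64, and 48, so a multiple of their LCM.
608 = 2^5 × 19
64 = 2^6
48 = 2^4 × 3
LCM(608, 64, 48) = 2^6 × 3 × 19 = 3648.
Smallest multiple of 3648 that is ≥ 30285: ⌈30285/3648⌉ × 3648 = 9 × 3648 = 32832.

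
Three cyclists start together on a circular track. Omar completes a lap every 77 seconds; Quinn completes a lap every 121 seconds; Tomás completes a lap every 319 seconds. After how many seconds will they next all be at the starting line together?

They coincide at every common multiple of the periods; the first is the LCM.
77 = 7 × 11
121 = 11^2
319 = 11 × 29
LCM(77, 121, 319) = 7 × 11^2 × 29 = 24563.

24563 seconds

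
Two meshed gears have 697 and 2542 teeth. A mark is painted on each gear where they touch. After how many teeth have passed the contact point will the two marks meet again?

They coincide at every common multiple of the periods; the first is the LCM.
697 = 17 × 41
2542 = 2 × 31 × 41
LCM(697, 2542) = 2 × 17 × 31 × 41 = 43214.

43214 teeth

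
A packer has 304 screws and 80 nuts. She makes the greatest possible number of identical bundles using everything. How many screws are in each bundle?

19

Number of bundles = gcd(304, 80).
304 = 2^4 × 19
80 = 2^4 × 5
gcd(304, 80) = 2^4 = 16.
screws per bundle = 304 / 16 = 19.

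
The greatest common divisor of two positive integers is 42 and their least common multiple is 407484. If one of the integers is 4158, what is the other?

4116

For two integers, gcd × lcm = product, so the other is (42 × 407484) / 4158 = 17114328 / 4158 = 4116.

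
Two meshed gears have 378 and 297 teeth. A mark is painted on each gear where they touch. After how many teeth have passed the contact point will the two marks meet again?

They coincide at every common multiple of the periods; the first is the LCM.
378 = 2 × 3^3 × 7
297 = 3^3 × 11
LCM(378, 297) = 2 × 3^3 × 7 × 11 = 4158.

4158 teeth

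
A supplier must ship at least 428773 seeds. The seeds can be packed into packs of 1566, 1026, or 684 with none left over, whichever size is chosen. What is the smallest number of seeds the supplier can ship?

476064

The number of seeds must be a common multiple of 1566, 1026, and 684, so a multiple of their LCM.
1566 = 2 × 3^3 × 29
1026 = 2 × 3^3 × 19
684 = 2^2 × 3^2 × 19
LCM(1566, 1026, 684) = 2^2 × 3^3 × 19 × 29 = 59508.
Smallest multiple of 59508 that is ≥ 428773: ⌈428773/59508⌉ × 59508 = 8 × 59508 = 476064.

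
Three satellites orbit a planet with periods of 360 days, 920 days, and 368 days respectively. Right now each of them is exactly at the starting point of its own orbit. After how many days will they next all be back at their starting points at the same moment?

They coincide at every common multiple of the periods; the first is the LCM.
360 = 2^3 × 3^2 × 5
920 = 2^3 × 5 × 23
368 = 2^4 × 23
LCM(360, 920, 368) = 2^4 × 3^2 × 5 × 23 = 16560.

16560 days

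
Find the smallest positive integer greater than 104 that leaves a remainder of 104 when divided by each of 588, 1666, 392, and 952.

20096

N − 104 must be a common multiple of 588, 1666, 392, and 952.
588 = 2^2 × 3 × 7^2
1666 = 2 × 7^2 × 17
392 = 2^3 × 7^2
952 = 2^3 × 7 × 17
LCM(588, 1666, 392, 952) = 2^3 × 3 × 7^2 × 17 = 19992.
Smallest N > 104 is LCM + 104 = 19992 + 104 = 20096.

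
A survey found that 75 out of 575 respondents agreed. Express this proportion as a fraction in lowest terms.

3/23

75 = 3 × 5^2
575 = 5^2 × 23
gcd(75, 575) = 5^2 = 25.
Divide numerator and denominator by 25: 75/575 = 3/23.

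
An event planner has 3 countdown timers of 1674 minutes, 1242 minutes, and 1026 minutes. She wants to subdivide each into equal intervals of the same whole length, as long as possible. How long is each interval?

54 minutes

The interval must divide each timer length; the longest such is the gcd.
1674 = 2 × 3^3 × 31
1242 = 2 × 3^3 × 23
1026 = 2 × 3^3 × 19
gcd(1674, 1242, 1026) = 2 × 3^3 = 54.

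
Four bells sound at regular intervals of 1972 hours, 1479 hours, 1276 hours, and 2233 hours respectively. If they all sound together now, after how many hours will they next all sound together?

455532 hours

They coincide at every common multiple of the periods; the first is the LCM.
1972 = 2^2 × 17 × 29
1479 = 3 × 17 × 29
1276 = 2^2 × 11 × 29
2233 = 7 × 11 × 29
LCM(1972, 1479, 1276, 2233) = 2^2 × 3 × 7 × 11 × 17 × 29 = 455532.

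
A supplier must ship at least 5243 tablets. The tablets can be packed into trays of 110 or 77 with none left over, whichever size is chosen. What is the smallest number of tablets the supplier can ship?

The number of tablets must be a common multiple of 110 and 77, so a multiple of their LCM.
110 = 2 × 5 × 11
77 = 7 × 11
LCM(110, 77) = 2 × 5 × 7 × 11 = 770.
Smallest multiple of 770 that is ≥ 5243: ⌈5243/770⌉ × 770 = 7 × 770 = 5390.

5390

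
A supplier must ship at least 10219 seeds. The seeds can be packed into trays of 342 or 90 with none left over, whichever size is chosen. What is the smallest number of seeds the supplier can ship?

10260

The number of seeds must be a common multiple of 342 and 90, so a multiple of their LCM.
342 = 2 × 3^2 × 19
90 = 2 × 3^2 × 5
LCM(342, 90) = 2 × 3^2 × 5 × 19 = 1710.
Smallest multiple of 1710 that is ≥ 10219: ⌈10219/1710⌉ × 1710 = 6 × 1710 = 10260.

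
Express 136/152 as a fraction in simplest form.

17/19

136 = 2^3 × 17
152 = 2^3 × 19
gcd(136, 152) = 2^3 = 8.
Divide numerator and denominator by 8: 136/152 = 17/19.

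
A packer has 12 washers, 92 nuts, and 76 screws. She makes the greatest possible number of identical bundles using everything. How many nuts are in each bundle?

Number of bundles = gcd(12, 92, 76).
12 = 2^2 × 3
92 = 2^2 × 23
76 = 2^2 × 19
gcd(12, 92, 76) = 2^2 = 4.
nuts per bundle = 92 / 4 = 23.

23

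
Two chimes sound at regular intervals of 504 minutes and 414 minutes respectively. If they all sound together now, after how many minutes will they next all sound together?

11592 minutes

They coincide at every common multiple of the periods; the first is the LCM.
504 = 2^3 × 3^2 × 7
414 = 2 × 3^2 × 23
LCM(504, 414) = 2^3 × 3^2 × 7 × 23 = 11592.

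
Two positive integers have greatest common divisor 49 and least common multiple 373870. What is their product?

18319630

For any two positive integers, gcd × lcm = product = 49 × 373870 = 18319630.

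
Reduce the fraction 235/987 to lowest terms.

235 = 5 × 47
987 = 3 × 7 × 47
gcd(235, 987) = 47.
Divide numerator and denominator by 47: 235/987 = 5/21.

5/21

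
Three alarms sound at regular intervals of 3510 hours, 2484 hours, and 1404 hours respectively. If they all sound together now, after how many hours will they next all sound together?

The first simultaneous occurrence is after LCM of the individual periods.
3510 = 2 × 3^3 × 5 × 13
2484 = 2^2 × 3^3 × 23
1404 = 2^2 × 3^3 × 13
LCM(3510, 2484, 1404) = 2^2 × 3^3 × 5 × 13 × 23 = 161460.

161460 hours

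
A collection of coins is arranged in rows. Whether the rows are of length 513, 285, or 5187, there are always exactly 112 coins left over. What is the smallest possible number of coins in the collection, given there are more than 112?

233527

N − 112 must be a common multiple of 513, 285, and 5187.
513 = 3^3 × 19
285 = 3 × 5 × 19
5187 = 3 × 7 × 13 × 19
LCM(513, 285, 5187) = 3^3 × 5 × 7 × 13 × 19 = 233415.
Smallest N > 112 is LCM + 112 = 233415 + 112 = 233527.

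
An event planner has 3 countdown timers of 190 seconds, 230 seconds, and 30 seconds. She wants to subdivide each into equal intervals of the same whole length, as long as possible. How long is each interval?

10 seconds

The interval must divide each timer length; the longest such is the gcd.
190 = 2 × 5 × 19
230 = 2 × 5 × 23
30 = 2 × 3 × 5
gcd(190, 230, 30) = 2 × 5 = 10.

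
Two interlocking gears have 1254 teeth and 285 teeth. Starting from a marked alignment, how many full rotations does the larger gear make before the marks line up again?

They are all back at their starting positions together after one LCM of the periods.
1254 = 2 × 3 × 11 × 19
285 = 3 × 5 × 19
LCM(1254, 285) = 2 × 3 × 5 × 11 × 19 = 6270.
Rotations for period 1254: 6270 / 1254 = 5.

5 rotations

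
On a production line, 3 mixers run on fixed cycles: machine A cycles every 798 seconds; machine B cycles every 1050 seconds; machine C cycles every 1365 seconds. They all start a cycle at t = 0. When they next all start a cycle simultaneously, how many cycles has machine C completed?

All finish a whole number of cycles simultaneously at t = LCM of the periods.
798 = 2 × 3 × 7 × 19
1050 = 2 × 3 × 5^2 × 7
1365 = 3 × 5 × 7 × 13
LCM(798, 1050, 1365) = 2 × 3 × 5^2 × 7 × 13 × 19 = 259350.
Cycles for period 1365: 259350 / 1365 = 190.

190 cycles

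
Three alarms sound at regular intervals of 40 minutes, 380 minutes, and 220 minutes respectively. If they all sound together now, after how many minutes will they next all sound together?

They coincide at every common multiple of the periods; the first is the LCM.
40 = 2^3 × 5
380 = 2^2 × 5 × 19
220 = 2^2 × 5 × 11
LCM(40, 380, 220) = 2^3 × 5 × 11 × 19 = 8360.

8360 minutes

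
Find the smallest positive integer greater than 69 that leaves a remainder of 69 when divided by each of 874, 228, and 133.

N − 69 must be a common multiple of 874, 228, and 133.
874 = 2 × 19 × 23
228 = 2^2 × 3 × 19
133 = 7 × 19
LCM(874, 228, 133) = 2^2 × 3 × 7 × 19 × 23 = 36708.
Smallest N > 69 is LCM + 69 = 36708 + 69 = 36777.

36777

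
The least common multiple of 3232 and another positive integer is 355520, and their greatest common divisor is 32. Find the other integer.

3520

gcd × lcm = product of the two integers, so the other integer is (32 × 355520) / 3232 = 3520.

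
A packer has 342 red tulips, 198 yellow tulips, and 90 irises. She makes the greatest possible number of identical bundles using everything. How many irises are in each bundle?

Number of bundles = gcd(342, 198, 90).
342 = 2 × 3^2 × 19
198 = 2 × 3^2 × 11
90 = 2 × 3^2 × 5
gcd(342, 198, 90) = 2 × 3^2 = 18.
irises per bundle = 90 / 18 = 5.

5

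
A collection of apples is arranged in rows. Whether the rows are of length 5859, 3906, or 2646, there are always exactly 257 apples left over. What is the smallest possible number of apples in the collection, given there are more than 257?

N − 257 must be a common multiple of 5859, 3906, and 2646.
5859 = 3^3 × 7 × 31
3906 = 2 × 3^2 × 7 × 31
2646 = 2 × 3^3 × 7^2
LCM(5859, 3906, 2646) = 2 × 3^3 × 7^2 × 31 = 82026.
Smallest N > 257 is LCM + 257 = 82026 + 257 = 82283.

82283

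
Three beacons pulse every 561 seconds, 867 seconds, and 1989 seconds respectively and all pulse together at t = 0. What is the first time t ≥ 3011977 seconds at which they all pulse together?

Joint pulses occur at multiples of LCM(561, 867, 1989).
561 = 3 × 11 × 17
867 = 3 × 17^2
1989 = 3^2 × 13 × 17
LCM(561, 867, 1989) = 3^2 × 11 × 13 × 17^2 = 371943.
Smallest multiple of 371943 that is ≥ 3011977: ⌈3011977/371943⌉ × 371943 = 9 × 371943 = 3347487.

3347487 seconds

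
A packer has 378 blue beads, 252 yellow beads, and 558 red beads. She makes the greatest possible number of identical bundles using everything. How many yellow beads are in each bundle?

14

Number of bundles = gcd(378, 252, 558).
378 = 2 × 3^3 × 7
252 = 2^2 × 3^2 × 7
558 = 2 × 3^2 × 31
gcd(378, 252, 558) = 2 × 3^2 = 18.
yellow beads per bundle = 252 / 18 = 14.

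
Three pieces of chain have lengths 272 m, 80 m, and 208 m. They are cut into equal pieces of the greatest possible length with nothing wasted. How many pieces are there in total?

Piece length = gcd(272, 80, 208).
272 = 2^4 × 17
80 = 2^4 × 5
208 = 2^4 × 13
gcd(272, 80, 208) = 2^4 = 16.
Total pieces = 272/16 + 80/16 + 208/16 = 17 + 5 + 13 = 35.

35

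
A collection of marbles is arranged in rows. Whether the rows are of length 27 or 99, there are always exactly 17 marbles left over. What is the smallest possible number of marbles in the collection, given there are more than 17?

N − 17 must be a common multiple of 27 and 99.
27 = 3^3
99 = 3^2 × 11
LCM(27, 99) = 3^3 × 11 = 297.
Smallest N > 17 is LCM + 17 = 297 + 17 = 314.

314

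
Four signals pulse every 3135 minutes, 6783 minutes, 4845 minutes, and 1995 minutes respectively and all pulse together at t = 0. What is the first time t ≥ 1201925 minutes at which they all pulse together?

1492260 minutes

Joint pulses occur at multiples of LCM(3135, 6783, 4845, 1995).
3135 = 3 × 5 × 11 × 19
6783 = 3 × 7 × 17 × 19
4845 = 3 × 5 × 17 × 19
1995 = 3 × 5 × 7 × 19
LCM(3135, 6783, 4845, 1995) = 3 × 5 × 7 × 11 × 17 × 19 = 373065.
Smallest multiple of 373065 that is ≥ 1201925: ⌈1201925/373065⌉ × 373065 = 4 × 373065 = 1492260.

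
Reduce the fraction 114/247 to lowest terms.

114 = 2 × 3 × 19
247 = 13 × 19
gcd(114, 247) = 19.
Divide numerator and denominator by 19: 114/247 = 6/13.

6/13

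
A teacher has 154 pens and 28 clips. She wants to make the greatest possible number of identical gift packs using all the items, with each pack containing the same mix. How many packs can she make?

The pack count must divide each quantity, so the greatest is gcd(154, 28).
154 = 2 × 7 × 11
28 = 2^2 × 7
gcd(154, 28) = 2 × 7 = 14.

14 packs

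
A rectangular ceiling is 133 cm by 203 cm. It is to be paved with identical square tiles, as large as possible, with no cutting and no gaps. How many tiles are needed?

551

Tile side = gcd(133, 203).
133 = 7 × 19
203 = 7 × 29
gcd(133, 203) = 7.
Tiles: (133/7) × (203/7) = 19 × 29 = 551.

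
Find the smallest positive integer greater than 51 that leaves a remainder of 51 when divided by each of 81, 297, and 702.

N − 51 must be a common multiple of 81, 297, and 702.
81 = 3^4
297 = 3^3 × 11
702 = 2 × 3^3 × 13
LCM(81, 297, 702) = 2 × 3^4 × 11 × 13 = 23166.
Smallest N > 51 is LCM + 51 = 23166 + 51 = 23217.

23217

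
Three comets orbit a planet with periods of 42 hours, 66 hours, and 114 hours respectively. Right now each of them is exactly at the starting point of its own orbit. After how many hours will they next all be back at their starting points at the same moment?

8778 hours

The first simultaneous occurrence is after LCM of the individual periods.
42 = 2 × 3 × 7
66 = 2 × 3 × 11
114 = 2 × 3 × 19
LCM(42, 66, 114) = 2 × 3 × 7 × 11 × 19 = 8778.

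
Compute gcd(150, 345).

150 = 2 × 3 × 5^2
345 = 3 × 5 × 23
gcd(150, 345) = 3 × 5 = 15.

15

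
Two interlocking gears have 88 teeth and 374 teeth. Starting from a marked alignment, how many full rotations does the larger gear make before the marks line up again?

4 rotations

They are all back at their starting positions together after one LCM of the periods.
88 = 2^3 × 11
374 = 2 × 11 × 17
LCM(88, 374) = 2^3 × 11 × 17 = 1496.
Rotations for period 374: 1496 / 374 = 4.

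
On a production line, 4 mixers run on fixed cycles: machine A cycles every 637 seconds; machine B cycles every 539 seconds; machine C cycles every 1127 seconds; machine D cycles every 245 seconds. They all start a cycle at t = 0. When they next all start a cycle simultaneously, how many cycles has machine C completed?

All finish a whole number of cycles simultaneously at t = LCM of the periods.
637 = 7^2 × 13
539 = 7^2 × 11
1127 = 7^2 × 23
245 = 5 × 7^2
LCM(637, 539, 1127, 245) = 5 × 7^2 × 11 × 13 × 23 = 805805.
Cycles for period 1127: 805805 / 1127 = 715.

715 cycles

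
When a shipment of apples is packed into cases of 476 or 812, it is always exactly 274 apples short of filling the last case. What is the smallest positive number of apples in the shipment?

13530

Being 274 short of a full case of size k means N ≡ −274 (mod k), i.e. N + 274 is a multiple of each size.
476 = 2^2 × 7 × 17
812 = 2^2 × 7 × 29
LCM(476, 812) = 2^2 × 7 × 17 × 29 = 13804.
Smallest positive N is 13804 − 274 = 13530.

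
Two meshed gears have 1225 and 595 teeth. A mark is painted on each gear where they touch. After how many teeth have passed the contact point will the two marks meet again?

20825 teeth

We need the least common multiple of the intervals.
1225 = 5^2 × 7^2
595 = 5 × 7 × 17
LCM(1225, 595) = 5^2 × 7^2 × 17 = 20825.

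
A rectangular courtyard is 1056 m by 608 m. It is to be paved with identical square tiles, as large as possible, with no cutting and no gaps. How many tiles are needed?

Tile side = gcd(1056, 608).
1056 = 2^5 × 3 × 11
608 = 2^5 × 19
gcd(1056, 608) = 2^5 = 32.
Tiles: (1056/32) × (608/32) = 33 × 19 = 627.

627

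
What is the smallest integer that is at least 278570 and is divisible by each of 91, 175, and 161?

313950

The integer must be a common multiple of 91, 175, and 161, so a multiple of their LCM.
91 = 7 × 13
175 = 5^2 × 7
161 = 7 × 23
LCM(91, 175, 161) = 5^2 × 7 × 13 × 23 = 52325.
Smallest multiple of 52325 that is ≥ 278570: ⌈278570/52325⌉ × 52325 = 6 × 52325 = 313950.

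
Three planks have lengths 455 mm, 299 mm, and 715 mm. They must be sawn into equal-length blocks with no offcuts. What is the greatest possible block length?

13 mm

The block length must divide every plank, so the greatest is gcd(455, 299, 715).
455 = 5 × 7 × 13
299 = 13 × 23
715 = 5 × 11 × 13
gcd(455, 299, 715) = 13.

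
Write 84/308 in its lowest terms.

3/11

84 = 2^2 × 3 × 7
308 = 2^2 × 7 × 11
gcd(84, 308) = 2^2 × 7 = 28.
Divide numerator and denominator by 28: 84/308 = 3/11.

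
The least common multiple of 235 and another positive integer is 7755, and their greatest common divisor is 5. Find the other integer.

165

gcd × lcm = product of the two integers, so the other integer is (5 × 7755) / 235 = 165.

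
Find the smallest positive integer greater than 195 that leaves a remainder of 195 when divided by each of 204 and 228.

4071

N − 195 must be a common multiple of 204 and 228.
204 = 2^2 × 3 × 17
228 = 2^2 × 3 × 19
LCM(204, 228) = 2^2 × 3 × 17 × 19 = 3876.
Smallest N > 195 is LCM + 195 = 3876 + 195 = 4071.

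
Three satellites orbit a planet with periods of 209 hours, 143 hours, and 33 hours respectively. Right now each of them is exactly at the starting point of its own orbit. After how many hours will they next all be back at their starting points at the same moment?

8151 hours

The first simultaneous occurrence is after LCM of the individual periods.
209 = 11 × 19
143 = 11 × 13
33 = 3 × 11
LCM(209, 143, 33) = 3 × 11 × 13 × 19 = 8151.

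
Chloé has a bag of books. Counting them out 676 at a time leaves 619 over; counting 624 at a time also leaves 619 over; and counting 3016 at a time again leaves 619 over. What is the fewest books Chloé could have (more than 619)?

235867

N − 619 must be a common multiple of 676, 624, and 3016.
676 = 2^2 × 13^2
624 = 2^4 × 3 × 13
3016 = 2^3 × 13 × 29
LCM(676, 624, 3016) = 2^4 × 3 × 13^2 × 29 = 235248.
Smallest N > 619 is LCM + 619 = 235248 + 619 = 235867.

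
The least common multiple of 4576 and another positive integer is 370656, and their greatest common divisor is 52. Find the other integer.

gcd × lcm = product of the two integers, so the other integer is (52 × 370656) / 4576 = 4212.

4212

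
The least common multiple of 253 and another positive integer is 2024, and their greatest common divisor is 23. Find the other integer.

gcd × lcm = product of the two integers, so the other integer is (23 × 2024) / 253 = 184.

184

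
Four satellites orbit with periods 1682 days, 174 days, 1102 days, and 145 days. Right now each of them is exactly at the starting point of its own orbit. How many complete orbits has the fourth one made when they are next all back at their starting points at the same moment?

3306 orbits

They are all back at their starting positions together after one LCM of the periods.
1682 = 2 × 29^2
174 = 2 × 3 × 29
1102 = 2 × 19 × 29
145 = 5 × 29
LCM(1682, 174, 1102, 145) = 2 × 3 × 5 × 19 × 29^2 = 479370.
Orbits for period 145: 479370 / 145 = 3306.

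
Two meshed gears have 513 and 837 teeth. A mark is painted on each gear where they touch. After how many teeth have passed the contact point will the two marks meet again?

The first simultaneous occurrence is after LCM of the individual periods.
513 = 3^3 × 19
837 = 3^3 × 31
LCM(513, 837) = 3^3 × 19 × 31 = 15903.

15903 teeth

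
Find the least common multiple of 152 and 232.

4408

152 = 2^3 × 19
232 = 2^3 × 29
LCM(152, 232) = 2^3 × 19 × 29 = 4408.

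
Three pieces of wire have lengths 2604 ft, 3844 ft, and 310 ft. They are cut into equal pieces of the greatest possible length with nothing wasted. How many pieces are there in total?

109

Piece length = gcd(2604, 3844, 310).
2604 = 2^2 × 3 × 7 × 31
3844 = 2^2 × 31^2
310 = 2 × 5 × 31
gcd(2604, 3844, 310) = 2 × 31 = 62.
Total pieces = 2604/62 + 3844/62 + 310/62 = 42 + 62 + 5 = 109.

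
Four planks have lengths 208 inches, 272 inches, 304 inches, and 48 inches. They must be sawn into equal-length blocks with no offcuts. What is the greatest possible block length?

16 inches

This is the greatest common divisor of 208, 272, 304, and 48.
208 = 2^4 × 13
272 = 2^4 × 17
304 = 2^4 × 19
48 = 2^4 × 3
gcd(208, 272, 304, 48) = 2^4 = 16.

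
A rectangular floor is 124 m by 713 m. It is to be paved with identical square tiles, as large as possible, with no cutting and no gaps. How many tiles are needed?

92

Tile side = gcd(124, 713).
124 = 2^2 × 31
713 = 23 × 31
gcd(124, 713) = 31.
Tiles: (124/31) × (713/31) = 4 × 23 = 92.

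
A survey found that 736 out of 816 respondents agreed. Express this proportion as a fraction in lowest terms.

46/51

736 = 2^5 × 23
816 = 2^4 × 3 × 17
gcd(736, 816) = 2^4 = 16.
Divide numerator and denominator by 16: 736/816 = 46/51.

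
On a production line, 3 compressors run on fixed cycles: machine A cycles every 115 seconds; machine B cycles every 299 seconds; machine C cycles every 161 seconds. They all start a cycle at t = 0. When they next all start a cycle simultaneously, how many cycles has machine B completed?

They are all back at their starting positions together after one LCM of the periods.
115 = 5 × 23
299 = 13 × 23
161 = 7 × 23
LCM(115, 299, 161) = 5 × 7 × 13 × 23 = 10465.
Cycles for period 299: 10465 / 299 = 35.

35 cycles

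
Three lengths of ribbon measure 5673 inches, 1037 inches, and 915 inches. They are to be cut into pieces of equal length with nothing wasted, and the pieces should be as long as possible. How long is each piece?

61 inches

Each piece length must divide every original length, so the longest possible is gcd(5673, 1037, 915).
5673 = 3 × 31 × 61
1037 = 17 × 61
915 = 3 × 5 × 61
gcd(5673, 1037, 915) = 61.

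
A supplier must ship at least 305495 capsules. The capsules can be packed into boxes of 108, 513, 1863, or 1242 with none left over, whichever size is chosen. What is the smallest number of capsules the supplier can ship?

The number of capsules must be a common multiple of 108, 513, 1863, and 1242, so a multiple of their LCM.
108 = 2^2 × 3^3
513 = 3^3 × 19
1863 = 3^4 × 23
1242 = 2 × 3^3 × 23
LCM(108, 513, 1863, 1242) = 2^2 × 3^4 × 19 × 23 = 141588.
Smallest multiple of 141588 that is ≥ 305495: ⌈305495/141588⌉ × 141588 = 3 × 141588 = 424764.

424764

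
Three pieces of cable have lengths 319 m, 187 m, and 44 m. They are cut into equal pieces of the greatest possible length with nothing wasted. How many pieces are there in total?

Piece length = gcd(319, 187, 44).
319 = 11 × 29
187 = 11 × 17
44 = 2^2 × 11
gcd(319, 187, 44) = 11.
Total pieces = 319/11 + 187/11 + 44/11 = 29 + 17 + 4 = 50.

50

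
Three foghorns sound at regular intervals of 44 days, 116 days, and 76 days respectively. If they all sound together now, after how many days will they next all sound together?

24244 days

They coincide at every common multiple of the periods; the first is the LCM.
44 = 2^2 × 11
116 = 2^2 × 29
76 = 2^2 × 19
LCM(44, 116, 76) = 2^2 × 11 × 19 × 29 = 24244.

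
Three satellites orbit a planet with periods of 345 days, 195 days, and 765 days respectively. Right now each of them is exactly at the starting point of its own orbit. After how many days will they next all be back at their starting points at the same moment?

We need the least common multiple of the intervals.
345 = 3 × 5 × 23
195 = 3 × 5 × 13
765 = 3^2 × 5 × 17
LCM(345, 195, 765) = 3^2 × 5 × 13 × 17 × 23 = 228735.

228735 days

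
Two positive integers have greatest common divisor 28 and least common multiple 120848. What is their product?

For any two positive integers, gcd × lcm = product = 28 × 120848 = 3383744.

3383744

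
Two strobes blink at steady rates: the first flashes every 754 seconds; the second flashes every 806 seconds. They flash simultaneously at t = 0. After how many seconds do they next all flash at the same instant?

They coincide at every common multiple of the periods; the first is the LCM.
754 = 2 × 13 × 29
806 = 2 × 13 × 31
LCM(754, 806) = 2 × 13 × 29 × 31 = 23374.

23374 seconds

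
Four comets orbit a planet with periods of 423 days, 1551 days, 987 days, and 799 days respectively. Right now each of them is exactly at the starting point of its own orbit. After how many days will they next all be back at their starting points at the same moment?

The first simultaneous occurrence is after LCM of the individual periods.
423 = 3^2 × 47
1551 = 3 × 11 × 47
987 = 3 × 7 × 47
799 = 17 × 47
LCM(423, 1551, 987, 799) = 3^2 × 7 × 11 × 17 × 47 = 553707.

553707 days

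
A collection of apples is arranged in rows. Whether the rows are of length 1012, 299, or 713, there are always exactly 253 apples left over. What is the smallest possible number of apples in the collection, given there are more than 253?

408089

N − 253 must be a common multiple of 1012, 299, and 713.
1012 = 2^2 × 11 × 23
299 = 13 × 23
713 = 23 × 31
LCM(1012, 299, 713) = 2^2 × 11 × 13 × 23 × 31 = 407836.
Smallest N > 253 is LCM + 253 = 407836 + 253 = 408089.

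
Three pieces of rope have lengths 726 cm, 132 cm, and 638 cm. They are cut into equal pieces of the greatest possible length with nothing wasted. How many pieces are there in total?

68

Piece length = gcd(726, 132, 638).
726 = 2 × 3 × 11^2
132 = 2^2 × 3 × 11
638 = 2 × 11 × 29
gcd(726, 132, 638) = 2 × 11 = 22.
Total pieces = 726/22 + 132/22 + 638/22 = 33 + 6 + 29 = 68.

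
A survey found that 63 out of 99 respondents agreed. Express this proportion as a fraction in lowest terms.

63 = 3^2 × 7
99 = 3^2 × 11
gcd(63, 99) = 3^2 = 9.
Divide numerator and denominator by 9: 63/99 = 7/11.

7/11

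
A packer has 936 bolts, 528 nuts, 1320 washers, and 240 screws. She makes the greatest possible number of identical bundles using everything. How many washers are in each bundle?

55

Number of bundles = gcd(936, 528, 1320, 240).
936 = 2^3 × 3^2 × 13
528 = 2^4 × 3 × 11
1320 = 2^3 × 3 × 5 × 11
240 = 2^4 × 3 × 5
gcd(936, 528, 1320, 240) = 2^3 × 3 = 24.
washers per bundle = 1320 / 24 = 55.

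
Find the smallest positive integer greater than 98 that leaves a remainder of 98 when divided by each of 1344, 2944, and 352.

N − 98 must be a common multiple of 1344, 2944, and 352.
1344 = 2^6 × 3 × 7
2944 = 2^7 × 23
352 = 2^5 × 11
LCM(1344, 2944, 352) = 2^7 × 3 × 7 × 11 × 23 = 680064.
Smallest N > 98 is LCM + 98 = 680064 + 98 = 680162.

680162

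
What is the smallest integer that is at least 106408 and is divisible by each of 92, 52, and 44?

118404

The integer must be a common multiple of 92, 52, and 44, so a multiple of their LCM.
92 = 2^2 × 23
52 = 2^2 × 13
44 = 2^2 × 11
LCM(92, 52, 44) = 2^2 × 11 × 13 × 23 = 13156.
Smallest multiple of 13156 that is ≥ 106408: ⌈106408/13156⌉ × 13156 = 9 × 13156 = 118404.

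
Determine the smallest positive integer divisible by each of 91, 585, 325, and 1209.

634725

91 = 7 × 13
585 = 3^2 × 5 × 13
325 = 5^2 × 13
1209 = 3 × 13 × 31
LCM(91, 585, 325, 1209) = 3^2 × 5^2 × 7 × 13 × 31 = 634725.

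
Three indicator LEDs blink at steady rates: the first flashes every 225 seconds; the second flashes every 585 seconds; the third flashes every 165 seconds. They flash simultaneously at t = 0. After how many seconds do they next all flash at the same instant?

32175 seconds

The first simultaneous occurrence is after LCM of the individual periods.
225 = 3^2 × 5^2
585 = 3^2 × 5 × 13
165 = 3 × 5 × 11
LCM(225, 585, 165) = 3^2 × 5^2 × 11 × 13 = 32175.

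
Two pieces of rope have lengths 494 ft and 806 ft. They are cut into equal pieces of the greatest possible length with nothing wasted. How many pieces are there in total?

50

Piece length = gcd(494, 806).
494 = 2 × 13 × 19
806 = 2 × 13 × 31
gcd(494, 806) = 2 × 13 = 26.
Total pieces = 494/26 + 806/26 = 19 + 31 = 50.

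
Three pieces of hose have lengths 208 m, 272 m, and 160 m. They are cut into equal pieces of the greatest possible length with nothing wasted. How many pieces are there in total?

Piece length = gcd(208, 272, 160).
208 = 2^4 × 13
272 = 2^4 × 17
160 = 2^5 × 5
gcd(208, 272, 160) = 2^4 = 16.
Total pieces = 208/16 + 272/16 + 160/16 = 13 + 17 + 10 = 40.

40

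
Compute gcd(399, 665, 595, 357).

399 = 3 × 7 × 19
665 = 5 × 7 × 19
595 = 5 × 7 × 17
357 = 3 × 7 × 17
gcd(399, 665, 595, 357) = 7.

7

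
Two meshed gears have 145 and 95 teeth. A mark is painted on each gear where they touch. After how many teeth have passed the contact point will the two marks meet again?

The first simultaneous occurrence is after LCM of the individual periods.
145 = 5 × 29
95 = 5 × 19
LCM(145, 95) = 5 × 19 × 29 = 2755.

2755 teeth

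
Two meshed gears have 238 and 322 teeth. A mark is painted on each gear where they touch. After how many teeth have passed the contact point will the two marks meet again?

5474 teeth

The first simultaneous occurrence is after LCM of the individual periods.
238 = 2 × 7 × 17
322 = 2 × 7 × 23
LCM(238, 322) = 2 × 7 × 17 × 23 = 5474.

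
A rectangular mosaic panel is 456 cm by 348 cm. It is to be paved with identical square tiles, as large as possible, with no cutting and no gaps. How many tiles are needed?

Tile side = gcd(456, 348).
456 = 2^3 × 3 × 19
348 = 2^2 × 3 × 29
gcd(456, 348) = 2^2 × 3 = 12.
Tiles: (456/12) × (348/12) = 38 × 29 = 1102.

1102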